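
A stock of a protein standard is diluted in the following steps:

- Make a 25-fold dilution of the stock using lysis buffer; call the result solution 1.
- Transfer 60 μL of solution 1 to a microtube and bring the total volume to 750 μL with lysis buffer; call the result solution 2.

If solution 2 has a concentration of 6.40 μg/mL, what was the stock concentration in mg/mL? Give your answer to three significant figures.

Step 1: 25-fold → factor 25
Step 2: 60 μL brought to 750 μL → factor 750/60 = 12.5
Overall dilution factor = 25 × 12.5 = 312.5
Stock = 6.40 μg/mL × 312.5 = 2000 μg/mL = 2.00 mg/mL

2.00 mg/mL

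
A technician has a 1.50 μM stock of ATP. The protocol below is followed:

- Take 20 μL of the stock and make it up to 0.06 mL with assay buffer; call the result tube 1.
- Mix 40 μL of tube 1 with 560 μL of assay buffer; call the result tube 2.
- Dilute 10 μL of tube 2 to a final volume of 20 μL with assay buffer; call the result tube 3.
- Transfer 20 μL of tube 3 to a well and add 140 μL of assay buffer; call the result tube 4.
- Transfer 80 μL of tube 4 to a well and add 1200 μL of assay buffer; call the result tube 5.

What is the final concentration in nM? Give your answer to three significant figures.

Step 1: 20 μL brought to 0.06 mL → factor 60/20 = 3
Step 2: 40 μL + 560 μL = 600 μL total → factor 600/40 = 15
Step 3: 10 μL brought to 20 μL → factor 20/10 = 2
Step 4: 20 μL + 140 μL = 160 μL total → factor 160/20 = 8
Step 5: 80 μL + 1200 μL = 1280 μL total → factor 1280/80 = 16
Overall dilution factor = 3 × 15 × 2 × 8 × 16 = 11520
Final = 1.50 μM / 11520 = 0.0001302 μM = 0.130 nM

0.130 nM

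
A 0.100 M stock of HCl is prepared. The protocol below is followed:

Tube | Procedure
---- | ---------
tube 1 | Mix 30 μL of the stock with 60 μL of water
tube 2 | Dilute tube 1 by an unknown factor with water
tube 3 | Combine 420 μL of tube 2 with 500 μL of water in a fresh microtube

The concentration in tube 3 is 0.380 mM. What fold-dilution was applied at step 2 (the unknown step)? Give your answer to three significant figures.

40.0-fold

Step 1: 30 μL + 60 μL = 90 μL total → factor 90/30 = 3
Step 2: unknown factor x
Step 3: 420 μL + 500 μL = 920 μL total → factor 920/420 = 2.1905
Product of known-step factors = 6.5714
Overall factor = 0.100 M / (0.380 mM) = 263.16
x = 263.16 / 6.5714 = 40.0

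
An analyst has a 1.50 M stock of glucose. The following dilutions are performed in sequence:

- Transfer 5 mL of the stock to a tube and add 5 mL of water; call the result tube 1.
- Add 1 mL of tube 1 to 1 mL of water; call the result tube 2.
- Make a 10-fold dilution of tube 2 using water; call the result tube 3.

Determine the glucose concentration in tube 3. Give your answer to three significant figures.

Step 1: 5 mL + 5 mL = 10 mL total → factor 10/5 = 2
Step 2: 1 mL + 1 mL = 2 mL total → factor 2/1 = 2
Step 3: 10-fold → factor 10
Overall dilution factor = 2 × 2 × 10 = 40
Final = 1.50 M / 40 = 0.0375 M

0.0375 M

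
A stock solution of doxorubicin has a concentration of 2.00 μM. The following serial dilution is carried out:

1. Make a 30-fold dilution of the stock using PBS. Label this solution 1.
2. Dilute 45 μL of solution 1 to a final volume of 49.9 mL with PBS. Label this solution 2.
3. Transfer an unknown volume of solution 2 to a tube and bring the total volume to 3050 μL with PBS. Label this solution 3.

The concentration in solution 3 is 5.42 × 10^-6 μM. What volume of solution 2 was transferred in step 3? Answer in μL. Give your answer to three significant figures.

275 μL

Step 1: 30-fold → factor 30
Step 2: 45 μL brought to 49.9 mL → factor 49900/45 = 1108.9
Step 3: v brought to 3050 μL → factor = 3050 μL/v
Product of known-step factors = 33267
Overall factor = 2.00 μM / (5.42 × 10^-6 μM) = 3.69 × 10^5
Step-3 factor = 3.69 × 10^5 / 33267 = 11.092
v = 3050 μL / 11.092 = 275 μL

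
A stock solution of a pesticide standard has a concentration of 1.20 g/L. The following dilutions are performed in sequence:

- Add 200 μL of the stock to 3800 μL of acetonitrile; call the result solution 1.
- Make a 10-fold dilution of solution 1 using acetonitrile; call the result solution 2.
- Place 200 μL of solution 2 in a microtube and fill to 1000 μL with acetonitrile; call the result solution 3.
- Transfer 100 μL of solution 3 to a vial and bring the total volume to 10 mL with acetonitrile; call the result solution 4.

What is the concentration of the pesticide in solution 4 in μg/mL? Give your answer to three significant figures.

0.0120 μg/mL

Step 1: 200 μL + 3800 μL = 4000 μL total → factor 4000/200 = 20
Step 2: 10-fold → factor 10
Step 3: 200 μL brought to 1000 μL → factor 1000/200 = 5
Step 4: 100 μL brought to 10 mL → factor 10000/100 = 100
Overall dilution factor = 20 × 10 × 5 × 100 = 1 × 10^5
Final = 1.20 g/L / 1 × 10^5 = 1.200 × 10^-5 g/L = 0.0120 μg/mL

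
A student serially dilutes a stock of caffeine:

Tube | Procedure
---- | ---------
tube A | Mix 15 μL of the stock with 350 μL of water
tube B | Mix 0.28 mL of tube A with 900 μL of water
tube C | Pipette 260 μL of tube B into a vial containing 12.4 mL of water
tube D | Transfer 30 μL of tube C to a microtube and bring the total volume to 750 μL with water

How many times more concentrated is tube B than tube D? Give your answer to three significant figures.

Step 1: 15 μL + 350 μL = 365 μL total → factor 365/15 = 24.333
Step 2: 0.28 mL + 900 μL = 1.18 mL total → factor 1.18/0.28 = 4.2143
Step 3: 260 μL + 12.4 mL = 12660 μL total → factor 12660/260 = 48.692
Step 4: 30 μL brought to 750 μL → factor 750/30 = 25
Dilution factor to tube B = 102.55; to tube D = 1.2483 × 10^5
[tube B]/[tube D] = (factor to tube D)/(factor to tube B) = 1.2483 × 10^5/102.55 = 1.22 × 10^3

1.22 × 10^3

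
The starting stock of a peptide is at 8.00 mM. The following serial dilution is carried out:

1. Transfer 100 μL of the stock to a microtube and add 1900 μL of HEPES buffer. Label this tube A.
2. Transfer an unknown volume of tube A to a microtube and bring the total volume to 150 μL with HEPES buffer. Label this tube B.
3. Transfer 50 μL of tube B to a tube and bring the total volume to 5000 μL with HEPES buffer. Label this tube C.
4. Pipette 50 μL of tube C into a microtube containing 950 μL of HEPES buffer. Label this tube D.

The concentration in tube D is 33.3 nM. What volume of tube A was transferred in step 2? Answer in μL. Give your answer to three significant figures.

25.0 μL

Step 1: 100 μL + 1900 μL = 2000 μL total → factor 2000/100 = 20
Step 2: v brought to 150 μL → factor = 150 μL/v
Step 3: 50 μL brought to 5000 μL → factor 5000/50 = 100
Step 4: 50 μL + 950 μL = 1000 μL total → factor 1000/50 = 20
Product of known-step factors = 40000
Overall factor = 8.00 mM / (33.3 nM) = 2.4024 × 10^5
Step-2 factor = 2.4024 × 10^5 / 40000 = 6.006
v = 150 μL / 6.006 = 25.0 μL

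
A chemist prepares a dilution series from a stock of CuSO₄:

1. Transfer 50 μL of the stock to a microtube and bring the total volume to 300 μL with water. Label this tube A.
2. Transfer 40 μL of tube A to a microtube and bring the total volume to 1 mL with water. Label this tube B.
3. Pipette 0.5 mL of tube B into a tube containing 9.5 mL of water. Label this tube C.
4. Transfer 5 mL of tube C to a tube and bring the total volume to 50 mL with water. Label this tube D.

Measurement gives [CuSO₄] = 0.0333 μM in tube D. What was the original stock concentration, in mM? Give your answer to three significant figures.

Step 1: 50 μL brought to 300 μL → factor 300/50 = 6
Step 2: 40 μL brought to 1 mL → factor 1000/40 = 25
Step 3: 0.5 mL + 9.5 mL = 10 mL total → factor 10/0.5 = 20
Step 4: 5 mL brought to 50 mL → factor 50/5 = 10
Overall dilution factor = 6 × 25 × 20 × 10 = 30000
Stock = 0.0333 μM × 30000 = 999.0 μM = 0.999 mM

0.999 mM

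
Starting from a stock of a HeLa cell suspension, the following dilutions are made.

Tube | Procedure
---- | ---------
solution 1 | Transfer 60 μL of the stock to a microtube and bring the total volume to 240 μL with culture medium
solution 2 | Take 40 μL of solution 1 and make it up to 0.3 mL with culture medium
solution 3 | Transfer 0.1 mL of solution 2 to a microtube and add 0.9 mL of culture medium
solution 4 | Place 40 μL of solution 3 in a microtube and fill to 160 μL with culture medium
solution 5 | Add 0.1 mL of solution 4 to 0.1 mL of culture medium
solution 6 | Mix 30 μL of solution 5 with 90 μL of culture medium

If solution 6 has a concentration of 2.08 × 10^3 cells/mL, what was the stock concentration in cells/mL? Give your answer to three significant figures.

Step 1: 60 μL brought to 240 μL → factor 240/60 = 4
Step 2: 40 μL brought to 0.3 mL → factor 300/40 = 7.5
Step 3: 0.1 mL + 0.9 mL = 1 mL total → factor 1/0.1 = 10
Step 4: 40 μL brought to 160 μL → factor 160/40 = 4
Step 5: 0.1 mL + 0.1 mL = 0.2 mL total → factor 0.2/0.1 = 2
Step 6: 30 μL + 90 μL = 120 μL total → factor 120/30 = 4
Overall dilution factor = 4 × 7.5 × 10 × 4 × 2 × 4 = 9600
Stock = 2.08 × 10^3 cells/mL × 9600 = 2.00 × 10^7 cells/mL

2.00 × 10^7 cells/mL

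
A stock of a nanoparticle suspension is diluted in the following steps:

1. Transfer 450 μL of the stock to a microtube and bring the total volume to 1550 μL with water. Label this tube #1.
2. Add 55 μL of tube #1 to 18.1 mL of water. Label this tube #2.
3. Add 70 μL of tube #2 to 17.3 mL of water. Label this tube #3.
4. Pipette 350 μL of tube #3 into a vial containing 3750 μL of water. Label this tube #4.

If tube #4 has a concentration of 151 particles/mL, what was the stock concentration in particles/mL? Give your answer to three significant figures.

4.99 × 10^8 particles/mL

Step 1: 450 μL brought to 1550 μL → factor 1550/450 = 3.4444
Step 2: 55 μL + 18.1 mL = 18155 μL total → factor 18155/55 = 330.09
Step 3: 70 μL + 17.3 mL = 17370 μL total → factor 17370/70 = 248.14
Step 4: 350 μL + 3750 μL = 4100 μL total → factor 4100/350 = 11.714
Overall dilution factor = 3.4444 × 330.09 × 248.14 × 11.714 = 3.305 × 10^6
Stock = 151 particles/mL × 3.305 × 10^6 = 4.99 × 10^8 particles/mL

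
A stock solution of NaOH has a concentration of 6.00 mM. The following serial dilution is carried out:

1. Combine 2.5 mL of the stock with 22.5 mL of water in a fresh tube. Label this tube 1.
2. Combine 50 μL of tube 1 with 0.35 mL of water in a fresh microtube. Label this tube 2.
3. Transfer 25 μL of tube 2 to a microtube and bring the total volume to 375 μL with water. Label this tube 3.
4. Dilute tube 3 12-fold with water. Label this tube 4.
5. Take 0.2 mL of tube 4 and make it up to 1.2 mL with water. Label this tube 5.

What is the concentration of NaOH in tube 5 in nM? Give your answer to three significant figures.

Step 1: 2.5 mL + 22.5 mL = 25 mL total → factor 25/2.5 = 10
Step 2: 50 μL + 0.35 mL = 400 μL total → factor 400/50 = 8
Step 3: 25 μL brought to 375 μL → factor 375/25 = 15
Step 4: 12-fold → factor 12
Step 5: 0.2 mL brought to 1.2 mL → factor 1.2/0.2 = 6
Overall dilution factor = 10 × 8 × 15 × 12 × 6 = 86400
Final = 6.00 mM / 86400 = 6.944 × 10^-5 mM = 69.4 nM

69.4 nM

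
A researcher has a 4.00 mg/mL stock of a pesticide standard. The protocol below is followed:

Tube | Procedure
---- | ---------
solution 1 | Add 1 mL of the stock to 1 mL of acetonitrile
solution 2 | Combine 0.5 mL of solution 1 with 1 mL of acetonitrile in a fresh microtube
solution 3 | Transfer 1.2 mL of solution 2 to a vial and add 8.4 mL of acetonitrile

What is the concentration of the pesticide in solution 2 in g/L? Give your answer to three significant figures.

Step 1: 1 mL + 1 mL = 2 mL total → factor 2/1 = 2
Step 2: 0.5 mL + 1 mL = 1.5 mL total → factor 1.5/0.5 = 3
Dilution factor through solution 2 = 2 × 3 = 6
[solution 2] = 4.00 mg/mL / 6 = 0.6667 mg/mL = 0.667 g/L

0.667 g/L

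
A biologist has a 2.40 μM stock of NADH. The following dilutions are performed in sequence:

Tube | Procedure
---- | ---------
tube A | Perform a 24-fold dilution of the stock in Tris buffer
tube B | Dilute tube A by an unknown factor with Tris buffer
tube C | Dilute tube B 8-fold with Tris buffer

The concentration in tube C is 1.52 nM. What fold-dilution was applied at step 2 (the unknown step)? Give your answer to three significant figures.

Step 1: 24-fold → factor 24
Step 2: unknown factor x
Step 3: 8-fold → factor 8
Product of known-step factors = 192
Overall factor = 2.40 μM / (1.52 nM) = 1578.9
x = 1578.9 / 192 = 8.22

8.22-fold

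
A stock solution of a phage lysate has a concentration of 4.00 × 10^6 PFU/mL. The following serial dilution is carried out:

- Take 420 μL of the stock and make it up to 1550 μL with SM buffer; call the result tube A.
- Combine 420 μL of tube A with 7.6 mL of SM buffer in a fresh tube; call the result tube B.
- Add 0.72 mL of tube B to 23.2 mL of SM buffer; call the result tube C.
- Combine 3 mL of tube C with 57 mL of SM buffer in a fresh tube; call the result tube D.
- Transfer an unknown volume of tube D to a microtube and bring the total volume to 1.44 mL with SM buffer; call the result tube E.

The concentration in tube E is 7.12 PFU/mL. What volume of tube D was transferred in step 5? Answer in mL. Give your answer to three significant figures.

Step 1: 420 μL brought to 1550 μL → factor 1550/420 = 3.6905
Step 2: 420 μL + 7.6 mL = 8020 μL total → factor 8020/420 = 19.095
Step 3: 0.72 mL + 23.2 mL = 23.92 mL total → factor 23.92/0.72 = 33.222
Step 4: 3 mL + 57 mL = 60 mL total → factor 60/3 = 20
Step 5: v brought to 1.44 mL → factor = 1.44 mL/v
Product of known-step factors = 46824
Overall factor = 4.00 × 10^6 PFU/mL / (7.12 PFU/mL) = 5.618 × 10^5
Step-5 factor = 5.618 × 10^5 / 46824 = 11.998
v = 1.44 mL / 11.998 = 0.120 mL

0.120 mL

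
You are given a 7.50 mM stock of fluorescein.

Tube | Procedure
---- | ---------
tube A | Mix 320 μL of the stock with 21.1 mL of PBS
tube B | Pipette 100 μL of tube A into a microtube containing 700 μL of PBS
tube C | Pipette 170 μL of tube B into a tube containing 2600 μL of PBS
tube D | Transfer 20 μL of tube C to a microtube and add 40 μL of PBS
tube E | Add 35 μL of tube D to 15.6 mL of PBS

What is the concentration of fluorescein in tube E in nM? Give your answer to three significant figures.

0.641 nM

Step 1: 320 μL + 21.1 mL = 21420 μL total → factor 21420/320 = 66.938
Step 2: 100 μL + 700 μL = 800 μL total → factor 800/100 = 8
Step 3: 170 μL + 2600 μL = 2770 μL total → factor 2770/170 = 16.294
Step 4: 20 μL + 40 μL = 60 μL total → factor 60/20 = 3
Step 5: 35 μL + 15.6 mL = 15635 μL total → factor 15635/35 = 446.71
Overall dilution factor = 66.938 × 8 × 16.294 × 3 × 446.71 = 1.1693 × 10^7
Final = 7.50 mM / 1.1693 × 10^7 = 6.414 × 10^-7 mM = 0.641 nM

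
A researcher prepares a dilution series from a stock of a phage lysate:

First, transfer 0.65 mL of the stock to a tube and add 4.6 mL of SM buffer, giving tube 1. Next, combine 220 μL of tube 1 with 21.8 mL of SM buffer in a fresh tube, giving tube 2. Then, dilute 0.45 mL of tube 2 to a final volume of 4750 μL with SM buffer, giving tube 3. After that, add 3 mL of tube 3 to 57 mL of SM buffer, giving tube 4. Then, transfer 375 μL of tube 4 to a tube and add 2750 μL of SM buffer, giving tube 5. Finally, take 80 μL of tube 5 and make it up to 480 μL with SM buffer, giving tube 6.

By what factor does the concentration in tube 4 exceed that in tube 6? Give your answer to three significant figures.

Step 1: 0.65 mL + 4.6 mL = 5.25 mL total → factor 5.25/0.65 = 8.0769
Step 2: 220 μL + 21.8 mL = 22020 μL total → factor 22020/220 = 100.09
Step 3: 0.45 mL brought to 4750 μL → factor 4.75/0.45 = 10.556
Step 4: 3 mL + 57 mL = 60 mL total → factor 60/3 = 20
Step 5: 375 μL + 2750 μL = 3125 μL total → factor 3125/375 = 8.3333
Step 6: 80 μL brought to 480 μL → factor 480/80 = 6
Dilution factor to tube 4 = 1.7067 × 10^5; to tube 6 = 8.5334 × 10^6
[tube 4]/[tube 6] = (factor to tube 6)/(factor to tube 4) = 8.5334 × 10^6/1.7067 × 10^5 = 50.0

50.0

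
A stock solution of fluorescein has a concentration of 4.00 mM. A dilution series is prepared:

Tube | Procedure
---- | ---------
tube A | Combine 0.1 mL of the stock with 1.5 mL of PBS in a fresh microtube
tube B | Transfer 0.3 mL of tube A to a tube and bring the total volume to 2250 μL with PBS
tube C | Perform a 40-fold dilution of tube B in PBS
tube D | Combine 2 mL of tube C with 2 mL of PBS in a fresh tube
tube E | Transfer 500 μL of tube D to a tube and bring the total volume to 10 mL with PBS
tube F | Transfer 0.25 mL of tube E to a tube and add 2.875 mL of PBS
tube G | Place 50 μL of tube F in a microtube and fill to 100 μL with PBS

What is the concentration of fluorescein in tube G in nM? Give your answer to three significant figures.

0.833 nM

Step 1: 0.1 mL + 1.5 mL = 1.6 mL total → factor 1.6/0.1 = 16
Step 2: 0.3 mL brought to 2250 μL → factor 2.25/0.3 = 7.5
Step 3: 40-fold → factor 40
Step 4: 2 mL + 2 mL = 4 mL total → factor 4/2 = 2
Step 5: 500 μL brought to 10 mL → factor 10000/500 = 20
Step 6: 0.25 mL + 2.875 mL = 3.125 mL total → factor 3.125/0.25 = 12.5
Step 7: 50 μL brought to 100 μL → factor 100/50 = 2
Overall dilution factor = 16 × 7.5 × 40 × 2 × 20 × 12.5 × 2 = 4.8 × 10^6
Final = 4.00 mM / 4.8 × 10^6 = 8.333 × 10^-7 mM = 0.833 nM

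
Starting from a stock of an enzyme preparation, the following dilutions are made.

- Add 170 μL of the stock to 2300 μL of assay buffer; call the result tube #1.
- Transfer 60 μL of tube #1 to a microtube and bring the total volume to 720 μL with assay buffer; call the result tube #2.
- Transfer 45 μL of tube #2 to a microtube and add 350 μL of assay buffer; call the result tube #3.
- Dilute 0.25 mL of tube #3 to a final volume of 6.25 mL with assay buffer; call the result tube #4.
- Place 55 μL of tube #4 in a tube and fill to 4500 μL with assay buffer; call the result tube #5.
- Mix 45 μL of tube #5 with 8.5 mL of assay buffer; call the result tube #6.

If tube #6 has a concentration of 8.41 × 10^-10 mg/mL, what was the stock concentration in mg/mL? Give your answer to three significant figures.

Step 1: 170 μL + 2300 μL = 2470 μL total → factor 2470/170 = 14.529
Step 2: 60 μL brought to 720 μL → factor 720/60 = 12
Step 3: 45 μL + 350 μL = 395 μL total → factor 395/45 = 8.7778
Step 4: 0.25 mL brought to 6.25 mL → factor 6.25/0.25 = 25
Step 5: 55 μL brought to 4500 μL → factor 4500/55 = 81.818
Step 6: 45 μL + 8.5 mL = 8545 μL total → factor 8545/45 = 189.89
Overall dilution factor = 14.529 × 12 × 8.7778 × 25 × 81.818 × 189.89 = 5.9443 × 10^8
Stock = 8.41 × 10^-10 mg/mL × 5.9443 × 10^8 = 0.500 mg/mL

0.500 mg/mL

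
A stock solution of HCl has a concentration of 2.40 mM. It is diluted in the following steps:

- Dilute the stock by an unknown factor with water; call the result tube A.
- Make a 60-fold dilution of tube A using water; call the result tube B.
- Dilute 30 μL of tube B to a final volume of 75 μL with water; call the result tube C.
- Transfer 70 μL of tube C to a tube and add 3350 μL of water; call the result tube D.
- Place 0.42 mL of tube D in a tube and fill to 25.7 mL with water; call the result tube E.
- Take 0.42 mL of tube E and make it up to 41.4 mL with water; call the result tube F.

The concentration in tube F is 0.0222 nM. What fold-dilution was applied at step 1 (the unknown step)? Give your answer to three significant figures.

Step 1: unknown factor x
Step 2: 60-fold → factor 60
Step 3: 30 μL brought to 75 μL → factor 75/30 = 2.5
Step 4: 70 μL + 3350 μL = 3420 μL total → factor 3420/70 = 48.857
Step 5: 0.42 mL brought to 25.7 mL → factor 25.7/0.42 = 61.19
Step 6: 0.42 mL brought to 41.4 mL → factor 41.4/0.42 = 98.571
Product of known-step factors = 4.4203 × 10^7
Overall factor = 2.40 mM / (0.0222 nM) = 1.0811 × 10^8
x = 1.0811 × 10^8 / 4.4203 × 10^7 = 2.45

2.45-fold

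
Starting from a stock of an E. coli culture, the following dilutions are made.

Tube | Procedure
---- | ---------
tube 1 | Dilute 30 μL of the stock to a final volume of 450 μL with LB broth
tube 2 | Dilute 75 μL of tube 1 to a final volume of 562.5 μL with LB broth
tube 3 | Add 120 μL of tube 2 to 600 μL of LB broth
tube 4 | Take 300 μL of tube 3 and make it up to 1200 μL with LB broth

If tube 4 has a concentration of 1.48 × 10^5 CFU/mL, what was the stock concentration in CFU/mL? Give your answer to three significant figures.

Step 1: 30 μL brought to 450 μL → factor 450/30 = 15
Step 2: 75 μL brought to 562.5 μL → factor 562.5/75 = 7.5
Step 3: 120 μL + 600 μL = 720 μL total → factor 720/120 = 6
Step 4: 300 μL brought to 1200 μL → factor 1200/300 = 4
Overall dilution factor = 15 × 7.5 × 6 × 4 = 2700
Stock = 1.48 × 10^5 CFU/mL × 2700 = 4.00 × 10^8 CFU/mL

4.00 × 10^8 CFU/mL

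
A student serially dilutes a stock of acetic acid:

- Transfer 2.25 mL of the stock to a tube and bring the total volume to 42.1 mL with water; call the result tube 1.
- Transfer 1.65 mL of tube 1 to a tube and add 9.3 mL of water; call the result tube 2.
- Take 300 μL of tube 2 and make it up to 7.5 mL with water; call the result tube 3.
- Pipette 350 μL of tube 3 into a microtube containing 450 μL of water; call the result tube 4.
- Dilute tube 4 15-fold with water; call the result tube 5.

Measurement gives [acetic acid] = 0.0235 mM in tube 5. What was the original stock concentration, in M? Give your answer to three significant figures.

2.50 M

Step 1: 2.25 mL brought to 42.1 mL → factor 42.1/2.25 = 18.711
Step 2: 1.65 mL + 9.3 mL = 10.95 mL total → factor 10.95/1.65 = 6.6364
Step 3: 300 μL brought to 7.5 mL → factor 7500/300 = 25
Step 4: 350 μL + 450 μL = 800 μL total → factor 800/350 = 2.2857
Step 5: 15-fold → factor 15
Overall dilution factor = 18.711 × 6.6364 × 25 × 2.2857 × 15 = 1.0643 × 10^5
Stock = 0.0235 mM × 1.0643 × 10^5 = 2501 mM = 2.50 M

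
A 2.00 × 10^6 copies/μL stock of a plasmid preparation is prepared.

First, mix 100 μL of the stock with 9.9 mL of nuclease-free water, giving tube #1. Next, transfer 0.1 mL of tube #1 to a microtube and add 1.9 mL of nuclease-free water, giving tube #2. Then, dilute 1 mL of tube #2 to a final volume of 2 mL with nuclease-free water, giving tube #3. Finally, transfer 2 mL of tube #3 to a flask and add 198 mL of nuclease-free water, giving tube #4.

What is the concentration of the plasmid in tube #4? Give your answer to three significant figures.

Step 1: 100 μL + 9.9 mL = 10000 μL total → factor 10000/100 = 100
Step 2: 0.1 mL + 1.9 mL = 2 mL total → factor 2/0.1 = 20
Step 3: 1 mL brought to 2 mL → factor 2/1 = 2
Step 4: 2 mL + 198 mL = 200 mL total → factor 200/2 = 100
Overall dilution factor = 100 × 20 × 2 × 100 = 4 × 10^5
Final = 2.00 × 10^6 copies/μL / 4 × 10^5 = 5.00 copies/μL

5.00 copies/μL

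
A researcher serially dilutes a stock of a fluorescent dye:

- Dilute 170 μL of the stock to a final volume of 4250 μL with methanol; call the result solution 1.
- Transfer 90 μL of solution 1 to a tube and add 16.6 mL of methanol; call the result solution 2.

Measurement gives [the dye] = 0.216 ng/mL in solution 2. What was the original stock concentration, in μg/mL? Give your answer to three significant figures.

Step 1: 170 μL brought to 4250 μL → factor 4250/170 = 25
Step 2: 90 μL + 16.6 mL = 16690 μL total → factor 16690/90 = 185.44
Overall dilution factor = 25 × 185.44 = 4636.1
Stock = 0.216 ng/mL × 4636.1 = 1001 ng/mL = 1.00 μg/mL

1.00 μg/mL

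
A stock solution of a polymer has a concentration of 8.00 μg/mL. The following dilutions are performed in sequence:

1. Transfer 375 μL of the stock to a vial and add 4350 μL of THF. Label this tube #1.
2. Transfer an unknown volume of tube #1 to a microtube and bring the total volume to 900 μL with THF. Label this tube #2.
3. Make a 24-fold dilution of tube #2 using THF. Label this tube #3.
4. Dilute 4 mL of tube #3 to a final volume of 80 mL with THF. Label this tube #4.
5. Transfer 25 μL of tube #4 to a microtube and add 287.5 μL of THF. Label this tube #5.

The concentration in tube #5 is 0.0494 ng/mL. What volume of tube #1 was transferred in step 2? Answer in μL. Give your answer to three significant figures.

420 μL

Step 1: 375 μL + 4350 μL = 4725 μL total → factor 4725/375 = 12.6
Step 2: v brought to 900 μL → factor = 900 μL/v
Step 3: 24-fold → factor 24
Step 4: 4 mL brought to 80 mL → factor 80/4 = 20
Step 5: 25 μL + 287.5 μL = 312.5 μL total → factor 312.5/25 = 12.5
Product of known-step factors = 75600
Overall factor = 8.00 μg/mL / (0.0494 ng/mL) = 1.6194 × 10^5
Step-2 factor = 1.6194 × 10^5 / 75600 = 2.1421
v = 900 μL / 2.1421 = 420 μL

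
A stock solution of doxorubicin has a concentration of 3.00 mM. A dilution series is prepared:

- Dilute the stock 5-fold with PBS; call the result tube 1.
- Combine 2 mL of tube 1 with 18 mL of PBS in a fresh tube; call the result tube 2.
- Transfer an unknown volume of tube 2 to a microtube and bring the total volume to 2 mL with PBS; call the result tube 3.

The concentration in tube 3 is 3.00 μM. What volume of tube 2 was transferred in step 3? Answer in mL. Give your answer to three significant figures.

0.100 mL

Step 1: 5-fold → factor 5
Step 2: 2 mL + 18 mL = 20 mL total → factor 20/2 = 10
Step 3: v brought to 2 mL → factor = 2 mL/v
Product of known-step factors = 50
Overall factor = 3.00 mM / (3.00 μM) = 1000
Step-3 factor = 1000 / 50 = 20
v = 2 mL / 20 = 0.100 mL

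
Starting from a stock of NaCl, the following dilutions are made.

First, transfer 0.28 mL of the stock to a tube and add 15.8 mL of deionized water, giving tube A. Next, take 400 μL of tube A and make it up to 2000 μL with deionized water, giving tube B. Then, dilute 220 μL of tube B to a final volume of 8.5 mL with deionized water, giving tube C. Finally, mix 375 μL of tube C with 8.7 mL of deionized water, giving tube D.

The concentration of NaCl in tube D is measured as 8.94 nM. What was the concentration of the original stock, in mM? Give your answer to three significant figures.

Step 1: 0.28 mL + 15.8 mL = 16.08 mL total → factor 16.08/0.28 = 57.429
Step 2: 400 μL brought to 2000 μL → factor 2000/400 = 5
Step 3: 220 μL brought to 8.5 mL → factor 8500/220 = 38.636
Step 4: 375 μL + 8.7 mL = 9075 μL total → factor 9075/375 = 24.2
Overall dilution factor = 57.429 × 5 × 38.636 × 24.2 = 2.6848 × 10^5
Stock = 8.94 nM × 2.6848 × 10^5 = 2.400 × 10^6 nM = 2.40 mM

2.40 mM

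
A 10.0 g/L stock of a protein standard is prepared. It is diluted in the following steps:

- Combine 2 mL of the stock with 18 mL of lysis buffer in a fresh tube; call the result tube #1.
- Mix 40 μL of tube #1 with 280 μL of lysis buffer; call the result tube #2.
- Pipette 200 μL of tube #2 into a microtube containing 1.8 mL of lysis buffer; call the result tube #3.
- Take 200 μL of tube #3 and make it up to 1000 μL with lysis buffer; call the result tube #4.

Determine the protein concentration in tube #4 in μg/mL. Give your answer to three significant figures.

Step 1: 2 mL + 18 mL = 20 mL total → factor 20/2 = 10
Step 2: 40 μL + 280 μL = 320 μL total → factor 320/40 = 8
Step 3: 200 μL + 1.8 mL = 2000 μL total → factor 2000/200 = 10
Step 4: 200 μL brought to 1000 μL → factor 1000/200 = 5
Overall dilution factor = 10 × 8 × 10 × 5 = 4000
Final = 10.0 g/L / 4000 = 0.002500 g/L = 2.50 μg/mL

2.50 μg/mL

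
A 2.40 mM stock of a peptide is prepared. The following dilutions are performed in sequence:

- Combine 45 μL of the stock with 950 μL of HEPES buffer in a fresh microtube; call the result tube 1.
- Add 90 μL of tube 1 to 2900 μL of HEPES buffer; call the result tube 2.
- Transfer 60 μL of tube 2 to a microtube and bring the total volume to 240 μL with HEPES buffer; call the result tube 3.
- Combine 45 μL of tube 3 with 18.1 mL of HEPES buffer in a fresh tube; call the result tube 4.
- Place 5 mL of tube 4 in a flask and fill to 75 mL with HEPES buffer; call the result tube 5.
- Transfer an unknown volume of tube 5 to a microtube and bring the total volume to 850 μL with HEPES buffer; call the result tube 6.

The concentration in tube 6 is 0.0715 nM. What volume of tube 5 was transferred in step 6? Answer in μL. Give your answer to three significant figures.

Step 1: 45 μL + 950 μL = 995 μL total → factor 995/45 = 22.111
Step 2: 90 μL + 2900 μL = 2990 μL total → factor 2990/90 = 33.222
Step 3: 60 μL brought to 240 μL → factor 240/60 = 4
Step 4: 45 μL + 18.1 mL = 18145 μL total → factor 18145/45 = 403.22
Step 5: 5 mL brought to 75 mL → factor 75/5 = 15
Step 6: v brought to 850 μL → factor = 850 μL/v
Product of known-step factors = 1.7772 × 10^7
Overall factor = 2.40 mM / (0.0715 nM) = 3.3566 × 10^7
Step-6 factor = 3.3566 × 10^7 / 1.7772 × 10^7 = 1.8887
v = 850 μL / 1.8887 = 450 μL

450 μL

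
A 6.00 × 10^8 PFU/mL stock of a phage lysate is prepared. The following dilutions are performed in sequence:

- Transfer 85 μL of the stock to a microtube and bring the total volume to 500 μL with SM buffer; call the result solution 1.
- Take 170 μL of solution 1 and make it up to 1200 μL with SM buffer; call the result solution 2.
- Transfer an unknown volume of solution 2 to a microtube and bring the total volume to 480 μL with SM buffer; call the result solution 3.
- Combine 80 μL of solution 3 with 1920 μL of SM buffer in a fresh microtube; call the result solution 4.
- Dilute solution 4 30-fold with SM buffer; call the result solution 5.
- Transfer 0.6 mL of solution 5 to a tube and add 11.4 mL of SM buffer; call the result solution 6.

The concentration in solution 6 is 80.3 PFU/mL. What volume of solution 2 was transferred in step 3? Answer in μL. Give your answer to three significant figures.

40.0 μL

Step 1: 85 μL brought to 500 μL → factor 500/85 = 5.8824
Step 2: 170 μL brought to 1200 μL → factor 1200/170 = 7.0588
Step 3: v brought to 480 μL → factor = 480 μL/v
Step 4: 80 μL + 1920 μL = 2000 μL total → factor 2000/80 = 25
Step 5: 30-fold → factor 30
Step 6: 0.6 mL + 11.4 mL = 12 mL total → factor 12/0.6 = 20
Product of known-step factors = 6.2284 × 10^5
Overall factor = 6.00 × 10^8 PFU/mL / (80.3 PFU/mL) = 7.472 × 10^6
Step-3 factor = 7.472 × 10^6 / 6.2284 × 10^5 = 11.997
v = 480 μL / 11.997 = 40.0 μL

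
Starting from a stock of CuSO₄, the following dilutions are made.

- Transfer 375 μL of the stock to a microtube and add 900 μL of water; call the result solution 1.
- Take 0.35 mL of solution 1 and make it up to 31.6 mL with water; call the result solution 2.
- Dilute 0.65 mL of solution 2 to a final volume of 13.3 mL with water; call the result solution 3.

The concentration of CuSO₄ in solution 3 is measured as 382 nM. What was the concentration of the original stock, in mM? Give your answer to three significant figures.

2.40 mM

Step 1: 375 μL + 900 μL = 1275 μL total → factor 1275/375 = 3.4
Step 2: 0.35 mL brought to 31.6 mL → factor 31.6/0.35 = 90.286
Step 3: 0.65 mL brought to 13.3 mL → factor 13.3/0.65 = 20.462
Overall dilution factor = 3.4 × 90.286 × 20.462 = 6281.1
Stock = 382 nM × 6281.1 = 2.399 × 10^6 nM = 2.40 mM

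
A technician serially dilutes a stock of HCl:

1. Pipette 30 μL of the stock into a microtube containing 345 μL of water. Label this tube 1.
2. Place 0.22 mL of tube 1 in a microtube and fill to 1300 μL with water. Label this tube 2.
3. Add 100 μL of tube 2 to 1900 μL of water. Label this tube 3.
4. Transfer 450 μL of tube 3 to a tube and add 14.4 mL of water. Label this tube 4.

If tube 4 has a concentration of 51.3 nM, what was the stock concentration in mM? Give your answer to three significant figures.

Step 1: 30 μL + 345 μL = 375 μL total → factor 375/30 = 12.5
Step 2: 0.22 mL brought to 1300 μL → factor 1.3/0.22 = 5.9091
Step 3: 100 μL + 1900 μL = 2000 μL total → factor 2000/100 = 20
Step 4: 450 μL + 14.4 mL = 14850 μL total → factor 14850/450 = 33
Overall dilution factor = 12.5 × 5.9091 × 20 × 33 = 48750
Stock = 51.3 nM × 48750 = 2.501 × 10^6 nM = 2.50 mM

2.50 mM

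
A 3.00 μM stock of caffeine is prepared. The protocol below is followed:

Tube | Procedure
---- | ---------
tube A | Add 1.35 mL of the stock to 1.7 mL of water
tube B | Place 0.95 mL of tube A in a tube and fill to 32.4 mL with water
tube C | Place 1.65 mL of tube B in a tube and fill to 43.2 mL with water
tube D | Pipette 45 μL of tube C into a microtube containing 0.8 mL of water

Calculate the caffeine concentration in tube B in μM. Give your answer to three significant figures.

Step 1: 1.35 mL + 1.7 mL = 3.05 mL total → factor 3.05/1.35 = 2.2593
Step 2: 0.95 mL brought to 32.4 mL → factor 32.4/0.95 = 34.105
Dilution factor through tube B = 2.2593 × 34.105 = 77.053
[tube B] = 3.00 μM / 77.053 = 0.0389 μM

0.0389 μM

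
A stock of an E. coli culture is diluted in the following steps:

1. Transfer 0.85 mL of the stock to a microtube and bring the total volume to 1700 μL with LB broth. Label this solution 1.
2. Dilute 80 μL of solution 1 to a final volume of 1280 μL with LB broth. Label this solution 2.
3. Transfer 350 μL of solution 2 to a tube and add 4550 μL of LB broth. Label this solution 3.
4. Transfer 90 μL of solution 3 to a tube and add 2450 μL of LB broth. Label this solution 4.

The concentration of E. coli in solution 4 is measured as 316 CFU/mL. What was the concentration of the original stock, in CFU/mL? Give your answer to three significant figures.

4.00 × 10^6 CFU/mL

Step 1: 0.85 mL brought to 1700 μL → factor 1.7/0.85 = 2
Step 2: 80 μL brought to 1280 μL → factor 1280/80 = 16
Step 3: 350 μL + 4550 μL = 4900 μL total → factor 4900/350 = 14
Step 4: 90 μL + 2450 μL = 2540 μL total → factor 2540/90 = 28.222
Overall dilution factor = 2 × 16 × 14 × 28.222 = 12644
Stock = 316 CFU/mL × 12644 = 4.00 × 10^6 CFU/mL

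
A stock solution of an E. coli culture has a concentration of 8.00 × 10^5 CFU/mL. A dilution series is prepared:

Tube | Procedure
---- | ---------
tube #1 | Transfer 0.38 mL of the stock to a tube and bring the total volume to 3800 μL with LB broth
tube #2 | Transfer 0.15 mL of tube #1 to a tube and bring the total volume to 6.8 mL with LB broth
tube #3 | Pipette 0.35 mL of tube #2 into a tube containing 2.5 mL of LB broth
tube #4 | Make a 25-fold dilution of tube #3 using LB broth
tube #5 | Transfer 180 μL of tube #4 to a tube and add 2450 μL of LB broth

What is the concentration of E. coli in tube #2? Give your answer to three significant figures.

1.76 × 10^3 CFU/mL

Step 1: 0.38 mL brought to 3800 μL → factor 3.8/0.38 = 10
Step 2: 0.15 mL brought to 6.8 mL → factor 6.8/0.15 = 45.333
Dilution factor through tube #2 = 10 × 45.333 = 453.33
[tube #2] = 8.00 × 10^5 CFU/mL / 453.33 = 1.76 × 10^3 CFU/mL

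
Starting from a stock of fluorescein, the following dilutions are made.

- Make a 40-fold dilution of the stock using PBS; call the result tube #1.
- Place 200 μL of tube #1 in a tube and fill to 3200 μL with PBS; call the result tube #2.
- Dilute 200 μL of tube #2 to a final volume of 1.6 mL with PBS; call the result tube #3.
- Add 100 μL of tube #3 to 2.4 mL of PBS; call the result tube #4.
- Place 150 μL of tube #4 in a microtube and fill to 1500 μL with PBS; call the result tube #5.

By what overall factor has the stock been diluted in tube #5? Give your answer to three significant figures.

Step 1: 40-fold → factor 40
Step 2: 200 μL brought to 3200 μL → factor 3200/200 = 16
Step 3: 200 μL brought to 1.6 mL → factor 1600/200 = 8
Step 4: 100 μL + 2.4 mL = 2500 μL total → factor 2500/100 = 25
Step 5: 150 μL brought to 1500 μL → factor 1500/150 = 10
Overall dilution factor = 40 × 16 × 8 × 25 × 10 = 1.28 × 10^6

1.28 × 10^6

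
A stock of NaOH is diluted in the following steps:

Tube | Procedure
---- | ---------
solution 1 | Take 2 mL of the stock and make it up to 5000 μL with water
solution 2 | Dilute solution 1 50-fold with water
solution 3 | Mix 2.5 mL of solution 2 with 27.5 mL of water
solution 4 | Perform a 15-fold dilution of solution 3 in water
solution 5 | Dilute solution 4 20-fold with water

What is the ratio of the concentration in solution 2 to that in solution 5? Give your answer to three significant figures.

3.60 × 10^3

Step 1: 2 mL brought to 5000 μL → factor 5/2 = 2.5
Step 2: 50-fold → factor 50
Step 3: 2.5 mL + 27.5 mL = 30 mL total → factor 30/2.5 = 12
Step 4: 15-fold → factor 15
Step 5: 20-fold → factor 20
Dilution factor to solution 2 = 125; to solution 5 = 4.5 × 10^5
[solution 2]/[solution 5] = (factor to solution 5)/(factor to solution 2) = 4.5 × 10^5/125 = 3.60 × 10^3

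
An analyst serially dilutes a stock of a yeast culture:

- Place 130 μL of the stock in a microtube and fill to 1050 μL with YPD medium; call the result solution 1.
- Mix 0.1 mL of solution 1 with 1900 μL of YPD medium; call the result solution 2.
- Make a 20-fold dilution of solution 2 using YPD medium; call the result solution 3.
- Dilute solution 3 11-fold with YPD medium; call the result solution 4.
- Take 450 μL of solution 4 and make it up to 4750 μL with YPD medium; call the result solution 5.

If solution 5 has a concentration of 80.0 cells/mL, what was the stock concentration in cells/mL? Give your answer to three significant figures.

3.00 × 10^7 cells/mL

Step 1: 130 μL brought to 1050 μL → factor 1050/130 = 8.0769
Step 2: 0.1 mL + 1900 μL = 2 mL total → factor 2/0.1 = 20
Step 3: 20-fold → factor 20
Step 4: 11-fold → factor 11
Step 5: 450 μL brought to 4750 μL → factor 4750/450 = 10.556
Overall dilution factor = 8.0769 × 20 × 20 × 11 × 10.556 = 3.7513 × 10^5
Stock = 80.0 cells/mL × 3.7513 × 10^5 = 3.00 × 10^7 cells/mL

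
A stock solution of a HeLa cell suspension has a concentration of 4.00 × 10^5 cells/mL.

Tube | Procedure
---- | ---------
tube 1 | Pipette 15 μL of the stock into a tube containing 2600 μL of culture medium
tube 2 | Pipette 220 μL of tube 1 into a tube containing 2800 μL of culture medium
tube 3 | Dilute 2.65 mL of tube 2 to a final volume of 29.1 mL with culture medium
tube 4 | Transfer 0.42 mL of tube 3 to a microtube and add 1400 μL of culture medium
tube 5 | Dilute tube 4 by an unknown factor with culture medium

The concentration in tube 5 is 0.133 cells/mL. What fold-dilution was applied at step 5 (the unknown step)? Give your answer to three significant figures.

Step 1: 15 μL + 2600 μL = 2615 μL total → factor 2615/15 = 174.33
Step 2: 220 μL + 2800 μL = 3020 μL total → factor 3020/220 = 13.727
Step 3: 2.65 mL brought to 29.1 mL → factor 29.1/2.65 = 10.981
Step 4: 0.42 mL + 1400 μL = 1.82 mL total → factor 1.82/0.42 = 4.3333
Step 5: unknown factor x
Product of known-step factors = 1.1388 × 10^5
Overall factor = 4.00 × 10^5 cells/mL / (0.133 cells/mL) = 3.0075 × 10^6
x = 3.0075 × 10^6 / 1.1388 × 10^5 = 26.4

26.4-fold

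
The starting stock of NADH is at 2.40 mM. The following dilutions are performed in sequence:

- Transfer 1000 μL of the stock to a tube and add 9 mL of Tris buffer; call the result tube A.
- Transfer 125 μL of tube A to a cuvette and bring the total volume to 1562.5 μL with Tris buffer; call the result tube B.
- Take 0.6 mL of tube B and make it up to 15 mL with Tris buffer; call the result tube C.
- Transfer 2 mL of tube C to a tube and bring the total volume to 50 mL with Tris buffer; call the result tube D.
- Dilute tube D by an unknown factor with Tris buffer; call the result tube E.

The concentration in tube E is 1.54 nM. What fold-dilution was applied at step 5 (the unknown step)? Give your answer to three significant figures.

19.9-fold

Step 1: 1000 μL + 9 mL = 10000 μL total → factor 10000/1000 = 10
Step 2: 125 μL brought to 1562.5 μL → factor 1562.5/125 = 12.5
Step 3: 0.6 mL brought to 15 mL → factor 15/0.6 = 25
Step 4: 2 mL brought to 50 mL → factor 50/2 = 25
Step 5: unknown factor x
Product of known-step factors = 78125
Overall factor = 2.40 mM / (1.54 nM) = 1.5584 × 10^6
x = 1.5584 × 10^6 / 78125 = 19.9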